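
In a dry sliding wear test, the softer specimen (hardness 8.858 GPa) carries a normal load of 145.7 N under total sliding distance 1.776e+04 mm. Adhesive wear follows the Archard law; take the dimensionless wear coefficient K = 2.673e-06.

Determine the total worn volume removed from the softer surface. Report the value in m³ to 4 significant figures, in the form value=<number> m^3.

value=7.808e-13 m^3

The computation keeps exact precision; quoted intermediates are rounded — one last rounding to 4 significant figures.
Convert: Distance covered L = 1.776e+04 mm = 17.76 m.
Convert: Hardness H = 8.858 GPa = 8.858e+09 Pa.
Collected in SI base units: W = 145.7 N, H = 8.858e+09 Pa, K = 2.673e-06.
Archard relation: V = K·W·L/H = 2.673e-06 · 145.7 · 17.76 / 8.858e+09 = 7.808e-13 m³.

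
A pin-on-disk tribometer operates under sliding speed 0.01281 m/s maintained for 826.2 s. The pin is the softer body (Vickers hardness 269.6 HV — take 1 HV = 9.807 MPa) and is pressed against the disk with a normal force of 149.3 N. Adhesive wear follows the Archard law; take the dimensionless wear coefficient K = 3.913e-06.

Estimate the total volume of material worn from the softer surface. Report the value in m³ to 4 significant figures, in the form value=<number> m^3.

Intermediate values are displayed rounded. Every step carries exact precision, and rounded just once: 4 significant figures.
Convert: Sliding distance L = v·t = 0.01281 m/s × 826.2 s = 10.58 m.
Convert: Hardness H = 269.6 HV × 9.807 MPa/HV = 2644 MPa = 2.644e+09 Pa.
As SI base values: W = 149.3 N, H = 2.644e+09 Pa, K = 3.913e-06.
Archard relation: V = K·W·L/H = 3.913e-06 · 149.3 · 10.58 / 2.644e+09 = 2.339e-12 m³.

value=2.339e-12 m^3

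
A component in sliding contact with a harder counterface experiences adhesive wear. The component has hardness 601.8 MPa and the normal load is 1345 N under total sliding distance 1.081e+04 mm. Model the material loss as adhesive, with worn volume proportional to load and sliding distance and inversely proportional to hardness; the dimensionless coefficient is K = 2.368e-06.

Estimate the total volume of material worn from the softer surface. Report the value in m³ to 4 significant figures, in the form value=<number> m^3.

Intermediates are printed rounded. All working math runs at exact precision, and one final rounding: 4 significant digits.
Distance covered L = 1.081e+04 mm = 10.81 m.
Hardness H = 601.8 MPa = 6.018e+08 Pa.
SI base units throughout: W = 1345 N, H = 6.018e+08 Pa, K = 2.368e-06.
Volume removed: V = K·W·L/H = 2.368e-06 · 1345 · 10.81 / 6.018e+08 = 5.721e-11 m³.

value=5.721e-11 m^3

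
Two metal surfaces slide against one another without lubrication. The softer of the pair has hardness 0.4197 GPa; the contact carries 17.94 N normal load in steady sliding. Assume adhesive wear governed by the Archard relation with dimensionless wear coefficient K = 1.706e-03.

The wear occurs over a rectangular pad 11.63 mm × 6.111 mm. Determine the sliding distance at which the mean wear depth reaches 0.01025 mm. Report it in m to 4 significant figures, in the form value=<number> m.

The computation keeps full precision, and intermediates are printed rounded — a single final rounding, at four significant digits.
Convert: Hardness H = 0.4197 GPa = 4.197e+08 Pa.
Convert: Pad sides 11.63 mm × 6.111 mm = 0.01163 m × 0.006111 m. Contact area A = 0.01163 m × 0.006111 m = 7.107e-05 m².
Convert: Depth limit h_lim = 0.01025 mm = 1.025e-05 m.
As SI base values: W = 17.94 N, H = 4.197e+08 Pa, K = 1.706e-03.
Wearable volume V_lim = h_lim·A = 1.025e-05 · 7.107e-05 = 7.285e-10 m³.
Sliding life L = V_lim·H/(K·W) = 7.285e-10 · 4.197e+08 / (1.706e-03 · 17.94) = 9.990 m.

value=9.990 m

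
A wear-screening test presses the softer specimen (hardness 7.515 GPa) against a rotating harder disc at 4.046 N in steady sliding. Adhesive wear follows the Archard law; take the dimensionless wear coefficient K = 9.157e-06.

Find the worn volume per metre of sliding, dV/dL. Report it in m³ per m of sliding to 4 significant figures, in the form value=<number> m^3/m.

Quoted intermediates are rounded — all arithmetic maintains full float precision — a single final rounding, at 4 significant figures.
Hardness H = 7.515 GPa = 7.515e+09 Pa.
Expressed in SI base units: W = 4.046 N, H = 7.515e+09 Pa, K = 9.157e-06.
Volumetric rate dV/dL = K·W/H, per unit distance: 9.157e-06 · 4.046 / 7.515e+09 = 4.930e-15 m³/m.

value=4.930e-15 m^3/m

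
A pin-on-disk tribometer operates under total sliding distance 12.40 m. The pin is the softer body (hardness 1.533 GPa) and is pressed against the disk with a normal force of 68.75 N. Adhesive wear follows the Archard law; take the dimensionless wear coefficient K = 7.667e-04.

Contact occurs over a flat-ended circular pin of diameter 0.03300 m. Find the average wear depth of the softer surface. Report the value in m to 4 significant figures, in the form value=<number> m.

value=4.985e-07 m

Intermediates are displayed rounded; the algebra keeps full precision — a lone final rounding: 4 significant figures.
Hardness H = 1.533 GPa = 1.533e+09 Pa.
Contact area A = π·d²/4 = π·(0.03300 m)²/4 = 8.553e-04 m².
Expressed in SI base units: W = 68.75 N, H = 1.533e+09 Pa, K = 7.667e-04.
Apply Archard: V = K·W·L/H = 7.667e-04 · 68.75 · 12.40 / 1.533e+09 = 4.264e-10 m³.
Mean depth h = V/A = 4.264e-10 / 8.553e-04 = 4.985e-07 m.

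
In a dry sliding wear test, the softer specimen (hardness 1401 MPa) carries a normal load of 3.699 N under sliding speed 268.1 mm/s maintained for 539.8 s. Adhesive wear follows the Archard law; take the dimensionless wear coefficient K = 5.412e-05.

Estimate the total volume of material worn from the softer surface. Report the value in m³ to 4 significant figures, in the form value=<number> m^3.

value=2.068e-11 m^3

Every step keeps exact precision, and the intermediates are printed rounded; one final rounding, at four significant digits.
Sliding speed v = 268.1 mm/s = 0.2681 m/s. The distance L = v·t = 0.2681 m/s × 539.8 s = 144.7 m.
Hardness H = 1401 MPa = 1.401e+09 Pa.
Expressed in SI base units: W = 3.699 N, H = 1.401e+09 Pa, K = 5.412e-05.
Apply Archard: V = K·W·L/H = 5.412e-05 · 3.699 · 144.7 / 1.401e+09 = 2.068e-11 m³.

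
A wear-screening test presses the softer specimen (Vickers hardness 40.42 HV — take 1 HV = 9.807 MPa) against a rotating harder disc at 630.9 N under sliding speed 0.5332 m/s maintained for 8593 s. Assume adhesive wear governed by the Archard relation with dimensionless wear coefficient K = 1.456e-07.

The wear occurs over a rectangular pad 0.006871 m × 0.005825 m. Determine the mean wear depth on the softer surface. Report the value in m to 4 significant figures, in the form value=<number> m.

Quoted intermediates are rounded. Each operation runs at exact precision. Rounded once at the end to four significant digits.
Convert: The distance L = v·t = 0.5332 m/s × 8593 s = 4582 m.
Convert: Hardness H = 40.42 HV × 9.807 MPa/HV = 396.4 MPa = 3.964e+08 Pa.
Convert: Contact area A = 0.006871 m × 0.005825 m = 4.002e-05 m².
Restated in SI base units: W = 630.9 N, H = 3.964e+08 Pa, K = 1.456e-07.
Worn volume V = K·W·L/H = 1.456e-07 · 630.9 · 4582 / 3.964e+08 = 1.062e-09 m³.
Mean depth h = V/A = 1.062e-09 / 4.002e-05 = 2.653e-05 m.

value=2.653e-05 m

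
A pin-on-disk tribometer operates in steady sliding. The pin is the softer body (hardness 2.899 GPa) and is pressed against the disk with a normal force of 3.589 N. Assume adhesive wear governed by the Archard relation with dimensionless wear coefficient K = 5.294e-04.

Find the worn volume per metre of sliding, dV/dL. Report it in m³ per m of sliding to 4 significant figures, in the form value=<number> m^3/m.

value=6.554e-13 m^3/m

Each operation runs at full float precision, and printed values are rounded, and rounded just once, at four significant figures.
Hardness H = 2.899 GPa = 2.899e+09 Pa.
Restated in SI base units: W = 3.589 N, H = 2.899e+09 Pa, K = 5.294e-04.
Wear rate dV/dL = K·W/H (independent of L): 5.294e-04 · 3.589 / 2.899e+09 = 6.554e-13 m³/m.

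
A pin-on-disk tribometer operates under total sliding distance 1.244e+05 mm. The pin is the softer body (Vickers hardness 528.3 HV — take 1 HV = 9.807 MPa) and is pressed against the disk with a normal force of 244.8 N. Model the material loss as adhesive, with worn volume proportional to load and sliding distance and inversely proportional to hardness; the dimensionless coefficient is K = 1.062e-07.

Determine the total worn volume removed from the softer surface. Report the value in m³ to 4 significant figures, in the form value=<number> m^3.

Each operation runs at full precision, and intermediate values are displayed rounded. Rounded just once: four significant digits.
Sliding distance L = 1.244e+05 mm = 124.4 m.
Hardness H = 528.3 HV × 9.807 MPa/HV = 5181 MPa = 5.181e+09 Pa.
Restated in SI base units: W = 244.8 N, H = 5.181e+09 Pa, K = 1.062e-07.
The Archard volume V = K·W·L/H = 1.062e-07 · 244.8 · 124.4 / 5.181e+09 = 6.242e-13 m³.

value=6.242e-13 m^3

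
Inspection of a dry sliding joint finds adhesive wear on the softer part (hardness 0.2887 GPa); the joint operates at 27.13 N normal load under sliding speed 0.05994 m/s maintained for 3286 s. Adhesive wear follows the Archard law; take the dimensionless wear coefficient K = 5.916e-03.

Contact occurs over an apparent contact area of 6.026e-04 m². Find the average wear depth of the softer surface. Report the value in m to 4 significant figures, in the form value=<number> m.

Every step runs at full precision, and intermediates are displayed rounded. Rounded once at the end, at four significant digits.
Path length L = v·t = 0.05994 m/s × 3286 s = 197.0 m.
Hardness H = 0.2887 GPa = 2.887e+08 Pa.
Collected in SI base units: W = 27.13 N, H = 2.887e+08 Pa, K = 5.916e-03.
Archard volume V = K·W·L/H = 5.916e-03 · 27.13 · 197.0 / 2.887e+08 = 1.095e-07 m³.
Average depth h = V/A = 1.095e-07 / 6.026e-04 = 1.817e-04 m.

value=1.817e-04 m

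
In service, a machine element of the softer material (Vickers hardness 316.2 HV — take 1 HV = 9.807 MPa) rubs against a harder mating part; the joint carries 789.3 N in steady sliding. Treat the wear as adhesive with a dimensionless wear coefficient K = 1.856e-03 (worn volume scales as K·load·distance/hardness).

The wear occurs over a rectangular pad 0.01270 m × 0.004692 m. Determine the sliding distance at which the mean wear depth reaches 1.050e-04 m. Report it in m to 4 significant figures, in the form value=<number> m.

value=13.24 m

Intermediates appear rounded; each operation carries full float precision — a lone final rounding: four significant digits.
Hardness H = 316.2 HV × 9.807 MPa/HV = 3101 MPa = 3.101e+09 Pa.
Contact area A = 0.01270 m × 0.004692 m = 5.959e-05 m².
In SI base units, W = 789.3 N, H = 3.101e+09 Pa, K = 1.856e-03.
Limit volume V_lim = h_lim·A = 1.050e-04 · 5.959e-05 = 6.257e-09 m³.
Inverting, life L = V_lim·H/(K·W) = 6.257e-09 · 3.101e+09 / (1.856e-03 · 789.3) = 13.24 m.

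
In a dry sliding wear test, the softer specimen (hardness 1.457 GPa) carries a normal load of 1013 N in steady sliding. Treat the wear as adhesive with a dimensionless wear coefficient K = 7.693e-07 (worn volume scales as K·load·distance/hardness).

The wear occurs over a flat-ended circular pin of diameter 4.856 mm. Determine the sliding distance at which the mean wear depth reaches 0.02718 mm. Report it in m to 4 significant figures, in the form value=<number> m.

value=941.1 m

Displayed values are rounded; every step holds exact precision, and a lone final rounding, at four significant digits.
Hardness H = 1.457 GPa = 1.457e+09 Pa.
Pin diameter d = 4.856 mm = 0.004856 m. Contact area A = π·d²/4 = π·(0.004856 m)²/4 = 1.852e-05 m².
Depth limit h_lim = 0.02718 mm = 2.718e-05 m.
Collected in SI base units: W = 1013 N, H = 1.457e+09 Pa, K = 7.693e-07.
Volume at the limit: V_lim = h_lim·A = 2.718e-05 · 1.852e-05 = 5.034e-10 m³.
Inverting, life L = V_lim·H/(K·W) = 5.034e-10 · 1.457e+09 / (7.693e-07 · 1013) = 941.1 m.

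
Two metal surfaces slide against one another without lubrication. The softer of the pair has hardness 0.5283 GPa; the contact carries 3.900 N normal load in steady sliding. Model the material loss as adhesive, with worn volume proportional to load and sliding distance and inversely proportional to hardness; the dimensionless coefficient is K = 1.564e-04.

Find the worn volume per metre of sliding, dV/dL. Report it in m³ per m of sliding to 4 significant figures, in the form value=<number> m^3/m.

value=1.155e-12 m^3/m

The computation carries full precision, and the intermediates are shown rounded — one final rounding, at 4 significant digits.
Hardness H = 0.5283 GPa = 5.283e+08 Pa.
In SI base units, W = 3.900 N, H = 5.283e+08 Pa, K = 1.564e-04.
The wear rate dV/dL = K·W/H, per unit distance: 1.564e-04 · 3.900 / 5.283e+08 = 1.155e-12 m³/m.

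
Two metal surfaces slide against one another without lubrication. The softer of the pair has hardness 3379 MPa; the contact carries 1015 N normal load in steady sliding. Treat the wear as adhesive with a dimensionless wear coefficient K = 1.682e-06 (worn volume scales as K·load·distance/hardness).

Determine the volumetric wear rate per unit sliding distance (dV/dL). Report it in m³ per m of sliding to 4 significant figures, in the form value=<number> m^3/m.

value=5.052e-13 m^3/m

Every step carries full float precision, and the intermediates are displayed rounded — rounded just once to four significant digits.
Convert: Hardness H = 3379 MPa = 3.379e+09 Pa.
SI base units throughout: W = 1015 N, H = 3.379e+09 Pa, K = 1.682e-06.
The wear rate dV/dL = K·W/H — distance-free: 1.682e-06 · 1015 / 3.379e+09 = 5.052e-13 m³/m.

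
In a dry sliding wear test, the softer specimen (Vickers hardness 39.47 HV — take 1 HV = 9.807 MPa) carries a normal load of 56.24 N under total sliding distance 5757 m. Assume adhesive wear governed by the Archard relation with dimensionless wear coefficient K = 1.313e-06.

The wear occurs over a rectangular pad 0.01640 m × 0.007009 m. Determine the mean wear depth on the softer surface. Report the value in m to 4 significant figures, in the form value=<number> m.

All arithmetic maintains full precision, and intermediates are printed rounded — rounded once at the end to 4 significant figures.
Hardness H = 39.47 HV × 9.807 MPa/HV = 387.1 MPa = 3.871e+08 Pa.
Contact area A = 0.01640 m × 0.007009 m = 1.149e-04 m².
SI base units throughout: W = 56.24 N, H = 3.871e+08 Pa, K = 1.313e-06.
By Archard's law, V = K·W·L/H = 1.313e-06 · 56.24 · 5757 / 3.871e+08 = 1.098e-09 m³.
Depth of wear h = V/A = 1.098e-09 / 1.149e-04 = 9.554e-06 m.

value=9.554e-06 m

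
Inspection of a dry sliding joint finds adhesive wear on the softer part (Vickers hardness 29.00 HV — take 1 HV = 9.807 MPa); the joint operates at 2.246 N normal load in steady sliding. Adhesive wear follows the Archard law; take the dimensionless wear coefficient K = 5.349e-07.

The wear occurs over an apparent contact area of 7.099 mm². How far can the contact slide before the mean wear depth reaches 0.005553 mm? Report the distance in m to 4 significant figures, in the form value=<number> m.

All working math maintains full float precision. Intermediates are printed rounded; a single final rounding to four significant digits.
Convert: Hardness H = 29.00 HV × 9.807 MPa/HV = 284.4 MPa = 2.844e+08 Pa.
Convert: Contact area A = 7.099 mm² = 7.099e-06 m².
Convert: Depth limit h_lim = 0.005553 mm = 5.553e-06 m.
In SI base units, W = 2.246 N, H = 2.844e+08 Pa, K = 5.349e-07.
At the depth limit, V_lim = h_lim·A = 5.553e-06 · 7.099e-06 = 3.942e-11 m³.
Thus life L = V_lim·H/(K·W) = 3.942e-11 · 2.844e+08 / (5.349e-07 · 2.246) = 9332 m.

value=9332 m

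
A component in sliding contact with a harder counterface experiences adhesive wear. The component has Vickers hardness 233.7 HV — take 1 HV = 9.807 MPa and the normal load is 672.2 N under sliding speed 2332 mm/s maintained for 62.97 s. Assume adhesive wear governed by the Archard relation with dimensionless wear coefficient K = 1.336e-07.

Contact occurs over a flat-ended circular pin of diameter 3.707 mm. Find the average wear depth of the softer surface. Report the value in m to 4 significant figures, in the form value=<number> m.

value=5.331e-07 m

Quoted intermediates are rounded, and the computation carries exact precision. Rounded just once, at four significant figures.
Sliding speed v = 2332 mm/s = 2.332 m/s. Sliding distance L = v·t = 2.332 m/s × 62.97 s = 146.8 m.
Hardness H = 233.7 HV × 9.807 MPa/HV = 2292 MPa = 2.292e+09 Pa.
Pin diameter d = 3.707 mm = 0.003707 m. Contact area A = π·d²/4 = π·(0.003707 m)²/4 = 1.079e-05 m².
In SI base units: W = 672.2 N, H = 2.292e+09 Pa, K = 1.336e-07.
By Archard's law, V = K·W·L/H = 1.336e-07 · 672.2 · 146.8 / 2.292e+09 = 5.754e-12 m³.
Mean depth h = V/A = 5.754e-12 / 1.079e-05 = 5.331e-07 m.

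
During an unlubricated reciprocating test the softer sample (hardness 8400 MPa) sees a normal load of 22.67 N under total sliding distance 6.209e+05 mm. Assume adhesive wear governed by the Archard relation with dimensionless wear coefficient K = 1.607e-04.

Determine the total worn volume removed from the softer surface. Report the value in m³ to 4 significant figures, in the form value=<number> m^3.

Displayed values are rounded; all working math carries exact precision — rounded once at the end: 4 significant digits.
Convert: Path length L = 6.209e+05 mm = 620.9 m.
Convert: Hardness H = 8400 MPa = 8.400e+09 Pa.
In SI base units: W = 22.67 N, H = 8.400e+09 Pa, K = 1.607e-04.
Volume removed: V = K·W·L/H = 1.607e-04 · 22.67 · 620.9 / 8.400e+09 = 2.693e-10 m³.

value=2.693e-10 m^3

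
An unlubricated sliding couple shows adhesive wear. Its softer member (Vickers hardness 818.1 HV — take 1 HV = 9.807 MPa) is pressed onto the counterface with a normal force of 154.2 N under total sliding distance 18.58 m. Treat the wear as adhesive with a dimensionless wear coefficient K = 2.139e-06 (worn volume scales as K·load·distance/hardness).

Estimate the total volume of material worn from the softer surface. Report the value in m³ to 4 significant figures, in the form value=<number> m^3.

All arithmetic keeps exact precision; intermediates are shown rounded — rounded just once, at four significant figures.
Convert: Hardness H = 818.1 HV × 9.807 MPa/HV = 8023 MPa = 8.023e+09 Pa.
Working in SI base units: W = 154.2 N, H = 8.023e+09 Pa, K = 2.139e-06.
Worn volume V = K·W·L/H = 2.139e-06 · 154.2 · 18.58 / 8.023e+09 = 7.638e-13 m³.

value=7.638e-13 m^3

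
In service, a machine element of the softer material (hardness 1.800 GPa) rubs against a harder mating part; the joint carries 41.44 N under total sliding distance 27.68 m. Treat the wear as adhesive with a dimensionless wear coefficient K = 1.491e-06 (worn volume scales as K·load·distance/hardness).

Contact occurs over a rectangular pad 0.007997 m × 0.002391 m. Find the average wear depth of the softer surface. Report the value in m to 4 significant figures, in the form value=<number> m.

value=4.969e-08 m

Every step maintains full precision, and the intermediates are printed rounded; rounded once at the end: 4 significant figures.
Convert: Hardness H = 1.800 GPa = 1.800e+09 Pa.
Convert: Contact area A = 0.007997 m × 0.002391 m = 1.912e-05 m².
Expressed in SI base units: W = 41.44 N, H = 1.800e+09 Pa, K = 1.491e-06.
Apply Archard: V = K·W·L/H = 1.491e-06 · 41.44 · 27.68 / 1.800e+09 = 9.501e-13 m³.
Depth of wear h = V/A = 9.501e-13 / 1.912e-05 = 4.969e-08 m.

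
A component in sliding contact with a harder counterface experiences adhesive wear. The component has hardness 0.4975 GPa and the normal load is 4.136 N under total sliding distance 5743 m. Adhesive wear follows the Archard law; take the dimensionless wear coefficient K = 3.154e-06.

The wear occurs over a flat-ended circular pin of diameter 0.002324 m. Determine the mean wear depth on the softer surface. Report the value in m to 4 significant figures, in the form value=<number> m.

value=3.550e-05 m

All working math keeps full float precision; intermediates are displayed rounded, and a lone final rounding, at 4 significant figures.
Hardness H = 0.4975 GPa = 4.975e+08 Pa.
Contact area A = π·d²/4 = π·(0.002324 m)²/4 = 4.242e-06 m².
SI base units throughout: W = 4.136 N, H = 4.975e+08 Pa, K = 3.154e-06.
Apply Archard: V = K·W·L/H = 3.154e-06 · 4.136 · 5743 / 4.975e+08 = 1.506e-10 m³.
Depth h = V/A = 1.506e-10 / 4.242e-06 = 3.550e-05 m.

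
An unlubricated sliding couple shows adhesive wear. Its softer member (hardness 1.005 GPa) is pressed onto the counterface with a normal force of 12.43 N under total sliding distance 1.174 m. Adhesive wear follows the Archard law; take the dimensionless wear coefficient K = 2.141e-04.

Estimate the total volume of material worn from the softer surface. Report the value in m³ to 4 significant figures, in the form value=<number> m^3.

value=3.109e-12 m^3

Intermediates are printed rounded; all arithmetic carries full precision. Rounded once at the end: four significant digits.
Hardness H = 1.005 GPa = 1.005e+09 Pa.
As SI base values: W = 12.43 N, H = 1.005e+09 Pa, K = 2.141e-04.
Wear volume V = K·W·L/H = 2.141e-04 · 12.43 · 1.174 / 1.005e+09 = 3.109e-12 m³.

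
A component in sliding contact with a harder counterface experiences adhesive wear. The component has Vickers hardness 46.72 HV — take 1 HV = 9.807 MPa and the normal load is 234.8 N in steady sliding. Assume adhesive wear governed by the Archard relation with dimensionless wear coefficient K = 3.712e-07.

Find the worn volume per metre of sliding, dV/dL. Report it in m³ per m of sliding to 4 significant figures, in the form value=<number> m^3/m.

value=1.902e-13 m^3/m

All arithmetic maintains full precision — the intermediates are shown rounded. Rounded just once: 4 significant figures.
Convert: Hardness H = 46.72 HV × 9.807 MPa/HV = 458.2 MPa = 4.582e+08 Pa.
Collected in SI base units: W = 234.8 N, H = 4.582e+08 Pa, K = 3.712e-07.
The wear rate dV/dL = K·W/H (independent of L): 3.712e-07 · 234.8 / 4.582e+08 = 1.902e-13 m³/m.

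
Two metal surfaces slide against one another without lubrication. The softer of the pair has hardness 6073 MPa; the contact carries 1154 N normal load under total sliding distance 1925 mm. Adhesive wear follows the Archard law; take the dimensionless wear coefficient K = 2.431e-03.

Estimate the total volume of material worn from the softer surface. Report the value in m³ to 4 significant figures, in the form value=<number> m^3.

value=8.892e-10 m^3

Intermediates are displayed rounded — each operation keeps full float precision — a lone final rounding to four significant figures.
Total distance L = 1925 mm = 1.925 m.
Hardness H = 6073 MPa = 6.073e+09 Pa.
In SI base units: W = 1154 N, H = 6.073e+09 Pa, K = 2.431e-03.
Wear volume V = K·W·L/H = 2.431e-03 · 1154 · 1.925 / 6.073e+09 = 8.892e-10 m³.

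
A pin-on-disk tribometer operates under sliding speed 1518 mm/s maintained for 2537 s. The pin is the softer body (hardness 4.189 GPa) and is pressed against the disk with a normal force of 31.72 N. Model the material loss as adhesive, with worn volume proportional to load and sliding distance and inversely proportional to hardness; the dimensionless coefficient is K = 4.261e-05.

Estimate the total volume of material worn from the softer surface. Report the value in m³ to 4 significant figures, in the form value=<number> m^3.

Printed values are rounded. All working math carries exact precision — one final rounding to 4 significant figures.
Sliding speed v = 1518 mm/s = 1.518 m/s. Sliding distance L = v·t = 1.518 m/s × 2537 s = 3851 m.
Hardness H = 4.189 GPa = 4.189e+09 Pa.
Restated in SI base units: W = 31.72 N, H = 4.189e+09 Pa, K = 4.261e-05.
By Archard's law, V = K·W·L/H = 4.261e-05 · 31.72 · 3851 / 4.189e+09 = 1.243e-09 m³.

value=1.243e-09 m^3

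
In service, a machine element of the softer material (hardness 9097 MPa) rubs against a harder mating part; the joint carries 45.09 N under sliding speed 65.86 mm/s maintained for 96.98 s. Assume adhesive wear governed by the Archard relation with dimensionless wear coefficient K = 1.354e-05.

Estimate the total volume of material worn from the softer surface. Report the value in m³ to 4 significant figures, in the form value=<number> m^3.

value=4.287e-13 m^3

Intermediate values are printed rounded; the computation carries exact precision — one last rounding: four significant digits.
Convert: Sliding speed v = 65.86 mm/s = 0.06586 m/s. Distance L = v·t = 0.06586 m/s × 96.98 s = 6.387 m.
Convert: Hardness H = 9097 MPa = 9.097e+09 Pa.
Restated in SI base units: W = 45.09 N, H = 9.097e+09 Pa, K = 1.354e-05.
By Archard's law, V = K·W·L/H = 1.354e-05 · 45.09 · 6.387 / 9.097e+09 = 4.287e-13 m³.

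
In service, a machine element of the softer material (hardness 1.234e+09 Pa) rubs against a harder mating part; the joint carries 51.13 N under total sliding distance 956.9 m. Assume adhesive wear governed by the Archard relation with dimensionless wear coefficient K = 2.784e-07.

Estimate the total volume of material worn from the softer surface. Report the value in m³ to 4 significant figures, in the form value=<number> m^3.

The computation keeps full float precision — intermediates are displayed rounded; a single final rounding, at four significant digits.
In SI base units: W = 51.13 N, H = 1.234e+09 Pa, K = 2.784e-07.
Apply Archard: V = K·W·L/H = 2.784e-07 · 51.13 · 956.9 / 1.234e+09 = 1.104e-11 m³.

value=1.104e-11 m^3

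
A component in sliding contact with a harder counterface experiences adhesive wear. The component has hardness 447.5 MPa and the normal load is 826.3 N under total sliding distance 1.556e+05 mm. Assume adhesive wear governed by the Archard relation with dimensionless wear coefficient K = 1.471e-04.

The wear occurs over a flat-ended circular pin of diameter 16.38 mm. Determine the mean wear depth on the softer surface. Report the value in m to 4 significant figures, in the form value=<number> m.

The intermediates are displayed rounded; every step maintains exact precision. Rounded just once to 4 significant digits.
Total distance L = 1.556e+05 mm = 155.6 m.
Hardness H = 447.5 MPa = 4.475e+08 Pa.
Pin diameter d = 16.38 mm = 0.01638 m. Contact area A = π·d²/4 = π·(0.01638 m)²/4 = 2.107e-04 m².
In SI base units, W = 826.3 N, H = 4.475e+08 Pa, K = 1.471e-04.
Apply Archard: V = K·W·L/H = 1.471e-04 · 826.3 · 155.6 / 4.475e+08 = 4.226e-08 m³.
Average depth h = V/A = 4.226e-08 / 2.107e-04 = 2.006e-04 m.

value=2.006e-04 m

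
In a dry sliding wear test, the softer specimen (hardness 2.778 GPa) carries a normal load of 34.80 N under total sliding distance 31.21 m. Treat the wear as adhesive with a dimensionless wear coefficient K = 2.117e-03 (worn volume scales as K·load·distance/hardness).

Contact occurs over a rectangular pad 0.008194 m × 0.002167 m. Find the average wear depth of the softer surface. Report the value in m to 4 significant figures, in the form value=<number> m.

Intermediates appear rounded — every step keeps full float precision, and one final rounding, at 4 significant digits.
Convert: Hardness H = 2.778 GPa = 2.778e+09 Pa.
Convert: Contact area A = 0.008194 m × 0.002167 m = 1.776e-05 m².
Working in SI base units: W = 34.80 N, H = 2.778e+09 Pa, K = 2.117e-03.
Worn volume V = K·W·L/H = 2.117e-03 · 34.80 · 31.21 / 2.778e+09 = 8.277e-10 m³.
Depth of wear h = V/A = 8.277e-10 / 1.776e-05 = 4.661e-05 m.

value=4.661e-05 m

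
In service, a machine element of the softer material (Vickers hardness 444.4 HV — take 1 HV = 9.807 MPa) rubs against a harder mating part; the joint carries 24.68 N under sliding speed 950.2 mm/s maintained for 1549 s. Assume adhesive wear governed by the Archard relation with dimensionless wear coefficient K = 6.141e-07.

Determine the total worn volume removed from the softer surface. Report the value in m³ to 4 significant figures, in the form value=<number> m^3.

value=5.118e-12 m^3

Intermediates appear rounded. Each operation holds exact precision. Rounded just once: 4 significant digits.
Convert: Sliding speed v = 950.2 mm/s = 0.9502 m/s. Distance covered L = v·t = 0.9502 m/s × 1549 s = 1472 m.
Convert: Hardness H = 444.4 HV × 9.807 MPa/HV = 4358 MPa = 4.358e+09 Pa.
In SI base units: W = 24.68 N, H = 4.358e+09 Pa, K = 6.141e-07.
Archard volume V = K·W·L/H = 6.141e-07 · 24.68 · 1472 / 4.358e+09 = 5.118e-12 m³.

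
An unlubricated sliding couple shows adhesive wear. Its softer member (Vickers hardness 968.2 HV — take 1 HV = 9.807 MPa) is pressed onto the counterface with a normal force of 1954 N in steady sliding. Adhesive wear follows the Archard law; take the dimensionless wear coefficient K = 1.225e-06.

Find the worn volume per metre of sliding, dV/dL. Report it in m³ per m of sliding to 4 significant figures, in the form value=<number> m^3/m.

value=2.521e-13 m^3/m

All arithmetic runs at full precision. Intermediate values appear rounded — one final rounding to 4 significant digits.
Convert: Hardness H = 968.2 HV × 9.807 MPa/HV = 9495 MPa = 9.495e+09 Pa.
SI base units throughout: W = 1954 N, H = 9.495e+09 Pa, K = 1.225e-06.
The wear rate dV/dL = K·W/H (independent of L): 1.225e-06 · 1954 / 9.495e+09 = 2.521e-13 m³/m.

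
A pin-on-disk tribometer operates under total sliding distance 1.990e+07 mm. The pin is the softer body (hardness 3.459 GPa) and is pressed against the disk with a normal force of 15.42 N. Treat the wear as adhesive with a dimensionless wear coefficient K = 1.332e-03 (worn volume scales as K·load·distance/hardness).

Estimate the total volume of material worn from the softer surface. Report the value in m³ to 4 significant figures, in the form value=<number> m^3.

value=1.182e-07 m^3

The algebra carries full precision — the intermediates are displayed rounded. Rounded just once: four significant digits.
Convert: Total distance L = 1.990e+07 mm = 1.990e+04 m.
Convert: Hardness H = 3.459 GPa = 3.459e+09 Pa.
In SI base units, W = 15.42 N, H = 3.459e+09 Pa, K = 1.332e-03.
Wear volume V = K·W·L/H = 1.332e-03 · 15.42 · 1.990e+04 / 3.459e+09 = 1.182e-07 m³.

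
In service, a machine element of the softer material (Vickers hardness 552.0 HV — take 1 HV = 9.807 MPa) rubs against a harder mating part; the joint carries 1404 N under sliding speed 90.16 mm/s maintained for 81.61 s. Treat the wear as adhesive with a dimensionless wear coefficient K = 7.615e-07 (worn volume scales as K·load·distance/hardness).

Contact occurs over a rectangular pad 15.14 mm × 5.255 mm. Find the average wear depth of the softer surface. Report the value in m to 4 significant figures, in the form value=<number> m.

The intermediates are printed rounded. Every step holds full float precision — rounded once at the end, at 4 significant figures.
Sliding speed v = 90.16 mm/s = 0.09016 m/s. Sliding distance L = v·t = 0.09016 m/s × 81.61 s = 7.358 m.
Hardness H = 552.0 HV × 9.807 MPa/HV = 5413 MPa = 5.413e+09 Pa.
Pad sides 15.14 mm × 5.255 mm = 0.01514 m × 0.005255 m. Contact area A = 0.01514 m × 0.005255 m = 7.956e-05 m².
Working in SI base units: W = 1404 N, H = 5.413e+09 Pa, K = 7.615e-07.
Archard volume V = K·W·L/H = 7.615e-07 · 1404 · 7.358 / 5.413e+09 = 1.453e-12 m³.
Mean depth h = V/A = 1.453e-12 / 7.956e-05 = 1.827e-08 m.

value=1.827e-08 m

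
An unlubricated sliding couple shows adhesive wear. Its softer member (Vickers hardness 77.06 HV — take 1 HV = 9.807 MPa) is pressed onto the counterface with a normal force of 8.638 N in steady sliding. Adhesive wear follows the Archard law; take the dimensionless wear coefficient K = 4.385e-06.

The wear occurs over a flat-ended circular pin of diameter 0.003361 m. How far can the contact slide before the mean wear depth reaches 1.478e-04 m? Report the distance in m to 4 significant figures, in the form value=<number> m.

value=2.616e+04 m

All working math maintains exact precision, and intermediate values are printed rounded, and one final rounding to four significant digits.
Hardness H = 77.06 HV × 9.807 MPa/HV = 755.7 MPa = 7.557e+08 Pa.
Contact area A = π·d²/4 = π·(0.003361 m)²/4 = 8.872e-06 m².
As SI base values: W = 8.638 N, H = 7.557e+08 Pa, K = 4.385e-06.
Limit volume V_lim = h_lim·A = 1.478e-04 · 8.872e-06 = 1.311e-09 m³.
Life L = V_lim·H/(K·W) = 1.311e-09 · 7.557e+08 / (4.385e-06 · 8.638) = 2.616e+04 m.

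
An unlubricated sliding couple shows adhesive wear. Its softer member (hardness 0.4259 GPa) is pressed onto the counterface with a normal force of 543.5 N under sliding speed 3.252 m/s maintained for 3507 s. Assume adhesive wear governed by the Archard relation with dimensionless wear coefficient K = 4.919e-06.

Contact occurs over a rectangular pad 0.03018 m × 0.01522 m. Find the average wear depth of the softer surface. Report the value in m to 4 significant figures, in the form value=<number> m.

value=1.559e-04 m

Intermediates are shown rounded, and every step keeps full float precision, and a single final rounding, at 4 significant figures.
Convert: Path length L = v·t = 3.252 m/s × 3507 s = 1.140e+04 m.
Convert: Hardness H = 0.4259 GPa = 4.259e+08 Pa.
Convert: Contact area A = 0.03018 m × 0.01522 m = 4.593e-04 m².
Working in SI base units: W = 543.5 N, H = 4.259e+08 Pa, K = 4.919e-06.
Apply Archard: V = K·W·L/H = 4.919e-06 · 543.5 · 1.140e+04 / 4.259e+08 = 7.159e-08 m³.
Mean depth h = V/A = 7.159e-08 / 4.593e-04 = 1.559e-04 m.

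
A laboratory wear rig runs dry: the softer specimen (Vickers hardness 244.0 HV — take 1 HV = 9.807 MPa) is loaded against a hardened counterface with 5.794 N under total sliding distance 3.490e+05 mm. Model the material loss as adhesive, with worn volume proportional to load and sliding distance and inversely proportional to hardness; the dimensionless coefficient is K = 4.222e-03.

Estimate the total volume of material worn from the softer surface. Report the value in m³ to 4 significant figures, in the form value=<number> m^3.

value=3.568e-09 m^3

The algebra keeps full float precision; intermediates are displayed rounded — rounded just once, at 4 significant digits.
Convert: Distance covered L = 3.490e+05 mm = 349.0 m.
Convert: Hardness H = 244.0 HV × 9.807 MPa/HV = 2393 MPa = 2.393e+09 Pa.
In SI base units, W = 5.794 N, H = 2.393e+09 Pa, K = 4.222e-03.
The Archard volume V = K·W·L/H = 4.222e-03 · 5.794 · 349.0 / 2.393e+09 = 3.568e-09 m³.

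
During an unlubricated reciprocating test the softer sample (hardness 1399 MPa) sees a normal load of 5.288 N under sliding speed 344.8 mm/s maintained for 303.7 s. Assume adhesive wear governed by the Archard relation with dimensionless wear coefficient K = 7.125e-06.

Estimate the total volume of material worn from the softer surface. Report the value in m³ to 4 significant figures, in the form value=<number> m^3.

value=2.820e-12 m^3

The computation carries full float precision. Intermediate values appear rounded. Rounded just once to 4 significant figures.
Convert: Sliding speed v = 344.8 mm/s = 0.3448 m/s. Sliding distance L = v·t = 0.3448 m/s × 303.7 s = 104.7 m.
Convert: Hardness H = 1399 MPa = 1.399e+09 Pa.
SI base units throughout: W = 5.288 N, H = 1.399e+09 Pa, K = 7.125e-06.
Archard volume V = K·W·L/H = 7.125e-06 · 5.288 · 104.7 / 1.399e+09 = 2.820e-12 m³.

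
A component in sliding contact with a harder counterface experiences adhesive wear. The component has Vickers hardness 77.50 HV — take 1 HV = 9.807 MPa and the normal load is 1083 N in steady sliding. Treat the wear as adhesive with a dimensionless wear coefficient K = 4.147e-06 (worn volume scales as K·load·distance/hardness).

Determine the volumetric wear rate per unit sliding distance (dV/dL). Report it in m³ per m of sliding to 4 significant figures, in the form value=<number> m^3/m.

Each operation keeps exact precision, and intermediate values are printed rounded; rounded just once to 4 significant digits.
Convert: Hardness H = 77.50 HV × 9.807 MPa/HV = 760.0 MPa = 7.600e+08 Pa.
As SI base values: W = 1083 N, H = 7.600e+08 Pa, K = 4.147e-06.
Volumetric rate dV/dL = K·W/H — distance-free: 4.147e-06 · 1083 / 7.600e+08 = 5.909e-12 m³/m.

value=5.909e-12 m^3/m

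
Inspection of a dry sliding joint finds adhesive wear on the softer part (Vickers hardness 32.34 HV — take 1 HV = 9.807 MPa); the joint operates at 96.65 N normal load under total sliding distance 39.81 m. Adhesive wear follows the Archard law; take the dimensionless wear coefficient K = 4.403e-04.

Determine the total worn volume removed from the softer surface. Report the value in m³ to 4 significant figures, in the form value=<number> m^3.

All arithmetic maintains full precision. Intermediates are shown rounded. Rounded just once: four significant figures.
Convert: Hardness H = 32.34 HV × 9.807 MPa/HV = 317.2 MPa = 3.172e+08 Pa.
SI base units throughout: W = 96.65 N, H = 3.172e+08 Pa, K = 4.403e-04.
Archard volume V = K·W·L/H = 4.403e-04 · 96.65 · 39.81 / 3.172e+08 = 5.342e-09 m³.

value=5.342e-09 m^3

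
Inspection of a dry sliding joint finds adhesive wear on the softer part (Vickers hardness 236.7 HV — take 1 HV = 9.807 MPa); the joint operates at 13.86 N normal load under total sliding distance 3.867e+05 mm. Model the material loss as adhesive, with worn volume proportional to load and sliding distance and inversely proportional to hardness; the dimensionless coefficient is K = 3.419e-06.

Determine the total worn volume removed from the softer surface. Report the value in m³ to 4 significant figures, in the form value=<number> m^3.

value=7.894e-12 m^3

Each operation holds exact precision, and intermediate values are displayed rounded; one final rounding: four significant digits.
Total distance L = 3.867e+05 mm = 386.7 m.
Hardness H = 236.7 HV × 9.807 MPa/HV = 2321 MPa = 2.321e+09 Pa.
Restated in SI base units: W = 13.86 N, H = 2.321e+09 Pa, K = 3.419e-06.
The Archard volume V = K·W·L/H = 3.419e-06 · 13.86 · 386.7 / 2.321e+09 = 7.894e-12 m³.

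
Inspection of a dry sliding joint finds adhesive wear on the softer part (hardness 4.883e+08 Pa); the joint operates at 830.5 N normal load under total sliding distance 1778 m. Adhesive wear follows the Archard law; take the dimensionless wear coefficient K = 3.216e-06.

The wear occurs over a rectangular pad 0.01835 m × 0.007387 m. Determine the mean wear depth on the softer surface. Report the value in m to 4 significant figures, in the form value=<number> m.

value=7.175e-05 m

Every step holds full precision; intermediate values are printed rounded; rounded once at the end to 4 significant figures.
Convert: Contact area A = 0.01835 m × 0.007387 m = 1.356e-04 m².
Expressed in SI base units: W = 830.5 N, H = 4.883e+08 Pa, K = 3.216e-06.
Volume removed: V = K·W·L/H = 3.216e-06 · 830.5 · 1778 / 4.883e+08 = 9.725e-09 m³.
Mean wear depth h = V/A = 9.725e-09 / 1.356e-04 = 7.175e-05 m.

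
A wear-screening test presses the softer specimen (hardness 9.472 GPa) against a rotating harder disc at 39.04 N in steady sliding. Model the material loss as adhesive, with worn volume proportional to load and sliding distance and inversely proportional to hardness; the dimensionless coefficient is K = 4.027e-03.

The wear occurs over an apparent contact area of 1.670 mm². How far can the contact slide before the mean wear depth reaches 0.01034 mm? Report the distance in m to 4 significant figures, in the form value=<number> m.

value=1.040 m

Intermediate values are shown rounded; the algebra carries exact precision — a lone final rounding: 4 significant figures.
Convert: Hardness H = 9.472 GPa = 9.472e+09 Pa.
Convert: Contact area A = 1.670 mm² = 1.670e-06 m².
Convert: Depth limit h_lim = 0.01034 mm = 1.034e-05 m.
In SI base units: W = 39.04 N, H = 9.472e+09 Pa, K = 4.027e-03.
Limit volume V_lim = h_lim·A = 1.034e-05 · 1.670e-06 = 1.727e-11 m³.
Life L = V_lim·H/(K·W) = 1.727e-11 · 9.472e+09 / (4.027e-03 · 39.04) = 1.040 m.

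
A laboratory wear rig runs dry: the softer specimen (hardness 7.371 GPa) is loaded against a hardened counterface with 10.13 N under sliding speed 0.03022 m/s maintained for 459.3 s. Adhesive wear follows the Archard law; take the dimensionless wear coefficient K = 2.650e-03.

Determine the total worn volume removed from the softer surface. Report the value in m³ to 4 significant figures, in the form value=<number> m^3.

value=5.055e-11 m^3

Printed values are rounded. The algebra runs at exact precision. Rounded once at the end to four significant digits.
The distance L = v·t = 0.03022 m/s × 459.3 s = 13.88 m.
Hardness H = 7.371 GPa = 7.371e+09 Pa.
Expressed in SI base units: W = 10.13 N, H = 7.371e+09 Pa, K = 2.650e-03.
Wear volume V = K·W·L/H = 2.650e-03 · 10.13 · 13.88 / 7.371e+09 = 5.055e-11 m³.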